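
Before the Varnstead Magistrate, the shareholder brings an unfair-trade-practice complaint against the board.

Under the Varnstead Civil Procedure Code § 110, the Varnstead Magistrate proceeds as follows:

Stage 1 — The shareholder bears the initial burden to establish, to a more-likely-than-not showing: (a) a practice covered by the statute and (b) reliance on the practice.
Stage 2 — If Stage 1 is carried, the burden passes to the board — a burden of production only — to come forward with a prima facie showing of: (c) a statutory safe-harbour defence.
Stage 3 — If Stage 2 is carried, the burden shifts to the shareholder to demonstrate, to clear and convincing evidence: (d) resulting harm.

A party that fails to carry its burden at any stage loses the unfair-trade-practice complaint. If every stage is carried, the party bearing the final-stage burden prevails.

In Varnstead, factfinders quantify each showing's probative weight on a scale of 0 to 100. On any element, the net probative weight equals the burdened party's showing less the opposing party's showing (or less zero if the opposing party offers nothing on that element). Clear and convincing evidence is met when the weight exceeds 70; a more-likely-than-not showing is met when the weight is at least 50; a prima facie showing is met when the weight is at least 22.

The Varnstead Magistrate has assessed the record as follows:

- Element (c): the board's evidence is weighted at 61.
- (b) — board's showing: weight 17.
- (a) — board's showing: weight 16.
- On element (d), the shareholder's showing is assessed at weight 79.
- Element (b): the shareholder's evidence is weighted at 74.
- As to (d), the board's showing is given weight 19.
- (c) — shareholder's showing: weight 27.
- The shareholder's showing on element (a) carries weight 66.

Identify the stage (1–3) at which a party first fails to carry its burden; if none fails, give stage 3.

Stage 1 (shareholder, a more-likely-than-not showing, weight is at least 50): (a) net 66−16=50 ≥ 50 — meets; (b) net 74−17=57 ≥ 50 — meets.
  Stage 1 is satisfied; the onus moves to the board.
Stage 2 (board, a prima facie showing, weight is at least 22): (c) net 61−27=34 ≥ 22 — meets.
  Stage 2 carried; the burden shifts to the shareholder.
Stage 3 (shareholder, clear and convincing evidence, weight exceeds 70): (d) net 79−19=60 ≤ 70 — fails.
  The shareholder does not carry Stage 3.
So the board prevails.

stage 3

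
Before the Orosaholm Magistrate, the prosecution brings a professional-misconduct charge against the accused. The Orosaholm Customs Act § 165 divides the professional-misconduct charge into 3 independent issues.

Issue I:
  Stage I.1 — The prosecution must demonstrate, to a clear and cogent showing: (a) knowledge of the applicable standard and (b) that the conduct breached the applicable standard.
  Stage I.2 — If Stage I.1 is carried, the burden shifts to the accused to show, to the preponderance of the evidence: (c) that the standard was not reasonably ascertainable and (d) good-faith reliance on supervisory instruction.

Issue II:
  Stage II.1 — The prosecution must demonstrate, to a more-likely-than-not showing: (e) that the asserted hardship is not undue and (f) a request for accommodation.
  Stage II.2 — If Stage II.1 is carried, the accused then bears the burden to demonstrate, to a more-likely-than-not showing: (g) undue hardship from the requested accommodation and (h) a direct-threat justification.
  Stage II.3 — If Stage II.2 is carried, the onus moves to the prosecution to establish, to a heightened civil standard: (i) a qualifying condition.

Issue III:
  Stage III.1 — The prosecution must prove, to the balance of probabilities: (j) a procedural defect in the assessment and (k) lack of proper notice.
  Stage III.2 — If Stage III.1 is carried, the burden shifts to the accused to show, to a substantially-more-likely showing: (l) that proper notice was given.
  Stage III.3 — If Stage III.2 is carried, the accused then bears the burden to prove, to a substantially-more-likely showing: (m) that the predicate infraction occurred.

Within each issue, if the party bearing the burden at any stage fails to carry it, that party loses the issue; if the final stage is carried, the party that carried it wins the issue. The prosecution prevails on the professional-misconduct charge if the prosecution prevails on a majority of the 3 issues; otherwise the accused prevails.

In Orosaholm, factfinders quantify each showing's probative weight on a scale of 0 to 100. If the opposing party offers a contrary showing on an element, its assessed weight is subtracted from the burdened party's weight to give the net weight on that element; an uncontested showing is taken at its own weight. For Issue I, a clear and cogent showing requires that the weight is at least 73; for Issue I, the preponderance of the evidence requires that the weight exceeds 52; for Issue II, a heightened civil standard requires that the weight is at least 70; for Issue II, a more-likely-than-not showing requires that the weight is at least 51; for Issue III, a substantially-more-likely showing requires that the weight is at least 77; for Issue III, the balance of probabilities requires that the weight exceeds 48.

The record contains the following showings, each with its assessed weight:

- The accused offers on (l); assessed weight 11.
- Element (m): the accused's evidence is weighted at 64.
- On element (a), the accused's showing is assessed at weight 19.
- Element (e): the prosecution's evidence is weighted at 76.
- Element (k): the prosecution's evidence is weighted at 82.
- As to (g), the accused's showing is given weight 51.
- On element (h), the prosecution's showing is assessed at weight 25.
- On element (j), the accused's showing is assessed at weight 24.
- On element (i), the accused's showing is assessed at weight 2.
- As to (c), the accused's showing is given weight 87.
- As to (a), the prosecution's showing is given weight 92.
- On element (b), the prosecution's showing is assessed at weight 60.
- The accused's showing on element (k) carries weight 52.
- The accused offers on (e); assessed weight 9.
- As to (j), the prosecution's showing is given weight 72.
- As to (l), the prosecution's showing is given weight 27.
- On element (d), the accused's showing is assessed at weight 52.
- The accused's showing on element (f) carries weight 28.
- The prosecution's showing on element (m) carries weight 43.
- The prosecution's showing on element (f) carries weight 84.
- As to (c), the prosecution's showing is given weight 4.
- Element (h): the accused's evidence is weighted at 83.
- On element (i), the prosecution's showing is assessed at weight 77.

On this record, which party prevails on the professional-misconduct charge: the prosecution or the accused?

accused

— Issue I —
Stage I.1 — burden on prosecution; standard: a clear and cogent showing (weight is at least 73).
    (a): 92 − 19 = 73 ≥ 73 [met]
    (b): 60 < 73 [not met]
  The prosecution does not carry Stage I.1.
So the accused prevails on this issue.
— Issue II —
Stage II.1 — burden on prosecution; standard: a more-likely-than-not showing (weight is at least 51).
    (e): 76 − 9 = 67 ≥ 51 [met]
    (f): 84 − 28 = 56 ≥ 51 [met]
  All elements met. The burden passes to the accused.
Stage II.2 — burden on accused; standard: a more-likely-than-not showing (weight is at least 51).
    (g): 51 ≥ 51 [met]
    (h): 83 − 25 = 58 ≥ 51 [met]
  All elements met. The burden passes to the prosecution.
Stage II.3 — burden on prosecution; standard: a heightened civil standard (weight is at least 70).
    (i): 77 − 2 = 75 ≥ 70 [met]
  Stage II.3 carried; the final stage is satisfied.
With every stage satisfied, the prosecution prevails on this issue.
— Issue III —
Stage III.1 — burden on prosecution; standard: the balance of probabilities (weight exceeds 48).
    (j): 72 − 24 = 48 ≤ 48 [not met]
    (k): 82 − 52 = 30 ≤ 48 [not met]
  Not every element is met, so the prosecution fails to carry Stage III.1.
The analysis ends at Stage III.1; the accused prevails on this issue.
Per-issue: Issue I → accused; Issue II → prosecution; Issue III → accused. The prosecution must prevail on a majority of issues; overall, the accused prevails.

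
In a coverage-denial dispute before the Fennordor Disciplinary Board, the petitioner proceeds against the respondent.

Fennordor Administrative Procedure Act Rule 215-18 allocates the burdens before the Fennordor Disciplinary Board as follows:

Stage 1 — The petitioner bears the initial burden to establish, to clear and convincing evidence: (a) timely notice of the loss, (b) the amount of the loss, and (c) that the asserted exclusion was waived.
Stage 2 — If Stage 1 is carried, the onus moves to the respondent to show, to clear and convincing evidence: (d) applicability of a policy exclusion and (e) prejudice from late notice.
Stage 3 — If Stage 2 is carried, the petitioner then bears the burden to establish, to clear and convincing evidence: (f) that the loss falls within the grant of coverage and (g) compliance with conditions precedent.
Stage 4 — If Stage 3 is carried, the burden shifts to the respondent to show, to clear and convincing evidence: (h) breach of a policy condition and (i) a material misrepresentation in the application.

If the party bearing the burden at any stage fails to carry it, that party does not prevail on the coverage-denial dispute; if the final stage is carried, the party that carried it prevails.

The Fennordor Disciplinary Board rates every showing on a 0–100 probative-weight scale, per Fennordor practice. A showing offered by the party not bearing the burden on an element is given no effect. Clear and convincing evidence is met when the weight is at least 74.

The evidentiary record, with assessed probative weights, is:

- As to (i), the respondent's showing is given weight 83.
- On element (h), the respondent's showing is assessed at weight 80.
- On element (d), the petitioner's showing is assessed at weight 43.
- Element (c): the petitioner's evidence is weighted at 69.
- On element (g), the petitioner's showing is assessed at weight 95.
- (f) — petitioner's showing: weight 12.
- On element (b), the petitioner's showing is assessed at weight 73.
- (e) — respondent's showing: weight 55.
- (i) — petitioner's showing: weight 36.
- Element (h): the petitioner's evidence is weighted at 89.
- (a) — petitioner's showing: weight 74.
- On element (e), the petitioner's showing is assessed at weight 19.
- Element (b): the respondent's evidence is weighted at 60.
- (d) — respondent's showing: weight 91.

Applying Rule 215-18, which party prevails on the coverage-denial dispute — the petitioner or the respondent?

Stage 1 (petitioner, clear and convincing evidence, weight is at least 74): (a) 74 ≥ 74 — meets; (b) 73 (respondent's 60 disregarded) < 74 — fails; (c) 69 < 74 — fails.
  The petitioner does not carry Stage 1.
So the respondent prevails.

respondent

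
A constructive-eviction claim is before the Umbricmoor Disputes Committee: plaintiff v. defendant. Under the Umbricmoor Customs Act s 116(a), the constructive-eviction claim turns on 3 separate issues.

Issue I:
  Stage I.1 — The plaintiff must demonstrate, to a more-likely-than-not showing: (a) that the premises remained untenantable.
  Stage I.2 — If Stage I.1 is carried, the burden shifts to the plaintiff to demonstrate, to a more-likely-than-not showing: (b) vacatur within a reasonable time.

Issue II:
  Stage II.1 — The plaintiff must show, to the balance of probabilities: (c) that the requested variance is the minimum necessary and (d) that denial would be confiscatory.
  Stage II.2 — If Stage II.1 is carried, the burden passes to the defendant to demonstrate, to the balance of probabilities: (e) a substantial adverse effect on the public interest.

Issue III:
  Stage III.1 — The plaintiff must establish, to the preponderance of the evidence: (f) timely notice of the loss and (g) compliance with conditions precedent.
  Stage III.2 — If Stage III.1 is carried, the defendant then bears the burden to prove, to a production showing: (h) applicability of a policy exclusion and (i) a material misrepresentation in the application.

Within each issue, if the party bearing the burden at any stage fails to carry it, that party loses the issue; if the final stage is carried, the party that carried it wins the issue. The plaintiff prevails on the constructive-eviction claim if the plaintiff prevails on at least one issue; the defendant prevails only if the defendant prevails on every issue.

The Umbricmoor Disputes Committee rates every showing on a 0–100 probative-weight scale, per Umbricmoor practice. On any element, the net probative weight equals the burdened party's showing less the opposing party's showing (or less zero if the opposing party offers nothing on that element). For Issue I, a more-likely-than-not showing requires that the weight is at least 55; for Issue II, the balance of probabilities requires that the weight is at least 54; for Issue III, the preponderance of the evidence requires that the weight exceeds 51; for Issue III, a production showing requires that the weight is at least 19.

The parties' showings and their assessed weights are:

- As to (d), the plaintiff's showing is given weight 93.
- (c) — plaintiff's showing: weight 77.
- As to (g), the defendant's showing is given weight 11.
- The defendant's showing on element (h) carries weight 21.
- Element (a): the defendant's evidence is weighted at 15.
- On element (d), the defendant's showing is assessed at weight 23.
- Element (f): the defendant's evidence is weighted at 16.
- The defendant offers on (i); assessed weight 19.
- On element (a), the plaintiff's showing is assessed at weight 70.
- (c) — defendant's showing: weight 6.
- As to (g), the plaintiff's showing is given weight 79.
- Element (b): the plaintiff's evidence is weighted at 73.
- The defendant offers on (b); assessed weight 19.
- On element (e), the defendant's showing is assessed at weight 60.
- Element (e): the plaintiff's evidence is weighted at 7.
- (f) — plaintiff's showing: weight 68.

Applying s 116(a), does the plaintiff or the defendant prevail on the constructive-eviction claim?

plaintiff

— Issue I —
At Stage I.1 the plaintiff must meet a more-likely-than-not showing (weight is at least 55): on (a) the weight is 70 less the opposing 15 gives net 55, which does reach 55, so (a) meets the standard.
  All elements met. The plaintiff retains the burden for Stage I.2.
At Stage I.2 the plaintiff must meet a more-likely-than-not showing (weight is at least 55): on (b) the weight is 73 less the opposing 19 gives net 54, < 55, so (b) does not meet the standard.
  The plaintiff does not carry Stage I.2.
The defendant prevails on this issue.
— Issue II —
Stage II.1 — burden on plaintiff; standard: the balance of probabilities (weight is at least 54).
    (c): 77 − 6 = 71 ≥ 54 [met]
    (d): 93 − 23 = 70 ≥ 54 [met]
  Stage II.1 is satisfied; the onus moves to the defendant.
Stage II.2 — burden on defendant; standard: the balance of probabilities (weight is at least 54).
    (e): 60 − 7 = 53 < 54 [not met]
  Not every element is met, so the defendant fails to carry Stage II.2.
The analysis ends at Stage II.2; the plaintiff prevails on this issue.
— Issue III —
Stage III.1 (plaintiff, the preponderance of the evidence, weight exceeds 51): (f) net 68−16=52 > 51 — meets; (g) net 79−11=68 > 51 — meets.
  The plaintiff carries Stage III.1; the defendant now bears the burden.
Stage III.2 (defendant, a production showing, weight is at least 19): (h) 21 ≥ 19 — meets; (i) 19 ≥ 19 — meets.
  The defendant carries the last stage.
With every stage satisfied, the defendant prevails on this issue.
Per-issue: Issue I → defendant; Issue II → plaintiff; Issue III → defendant. The plaintiff must prevail on at least one issue; overall, the plaintiff prevails.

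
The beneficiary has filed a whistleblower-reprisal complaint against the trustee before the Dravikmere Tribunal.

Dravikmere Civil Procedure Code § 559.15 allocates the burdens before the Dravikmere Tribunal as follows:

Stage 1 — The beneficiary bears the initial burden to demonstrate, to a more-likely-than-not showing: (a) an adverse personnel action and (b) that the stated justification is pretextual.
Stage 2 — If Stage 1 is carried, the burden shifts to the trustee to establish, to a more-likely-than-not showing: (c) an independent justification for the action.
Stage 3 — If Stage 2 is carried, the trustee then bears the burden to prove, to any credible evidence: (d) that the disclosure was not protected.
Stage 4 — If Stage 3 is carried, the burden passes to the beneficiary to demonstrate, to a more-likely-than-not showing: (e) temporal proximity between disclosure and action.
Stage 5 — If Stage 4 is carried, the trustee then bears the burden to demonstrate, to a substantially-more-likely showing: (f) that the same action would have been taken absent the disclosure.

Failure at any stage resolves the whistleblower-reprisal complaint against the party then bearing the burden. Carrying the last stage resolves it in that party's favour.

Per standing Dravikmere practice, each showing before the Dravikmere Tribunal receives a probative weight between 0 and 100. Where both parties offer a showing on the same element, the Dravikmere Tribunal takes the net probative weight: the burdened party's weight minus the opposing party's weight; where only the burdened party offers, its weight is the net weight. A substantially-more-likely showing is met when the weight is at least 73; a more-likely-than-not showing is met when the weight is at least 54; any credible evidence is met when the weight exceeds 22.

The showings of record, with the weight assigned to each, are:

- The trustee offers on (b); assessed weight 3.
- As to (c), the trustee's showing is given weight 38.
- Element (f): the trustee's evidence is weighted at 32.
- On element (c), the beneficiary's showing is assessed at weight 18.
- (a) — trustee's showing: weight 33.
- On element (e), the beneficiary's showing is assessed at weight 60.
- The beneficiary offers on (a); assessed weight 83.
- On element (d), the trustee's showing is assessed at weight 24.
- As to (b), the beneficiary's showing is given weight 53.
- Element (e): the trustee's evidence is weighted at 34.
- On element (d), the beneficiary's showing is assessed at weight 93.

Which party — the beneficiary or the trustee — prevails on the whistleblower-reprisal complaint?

trustee

At Stage 1 the beneficiary must meet a more-likely-than-not showing (weight is at least 54): on (a) the weight is 83 less the opposing 33 gives net 50, which does not reach 54, so (a) does not meet the standard; on (b) the weight is 53 less the opposing 3 gives net 50, < 54, so (b) does not meet the standard.
  Stage 1 not carried; the beneficiary fails its burden.
The trustee prevails.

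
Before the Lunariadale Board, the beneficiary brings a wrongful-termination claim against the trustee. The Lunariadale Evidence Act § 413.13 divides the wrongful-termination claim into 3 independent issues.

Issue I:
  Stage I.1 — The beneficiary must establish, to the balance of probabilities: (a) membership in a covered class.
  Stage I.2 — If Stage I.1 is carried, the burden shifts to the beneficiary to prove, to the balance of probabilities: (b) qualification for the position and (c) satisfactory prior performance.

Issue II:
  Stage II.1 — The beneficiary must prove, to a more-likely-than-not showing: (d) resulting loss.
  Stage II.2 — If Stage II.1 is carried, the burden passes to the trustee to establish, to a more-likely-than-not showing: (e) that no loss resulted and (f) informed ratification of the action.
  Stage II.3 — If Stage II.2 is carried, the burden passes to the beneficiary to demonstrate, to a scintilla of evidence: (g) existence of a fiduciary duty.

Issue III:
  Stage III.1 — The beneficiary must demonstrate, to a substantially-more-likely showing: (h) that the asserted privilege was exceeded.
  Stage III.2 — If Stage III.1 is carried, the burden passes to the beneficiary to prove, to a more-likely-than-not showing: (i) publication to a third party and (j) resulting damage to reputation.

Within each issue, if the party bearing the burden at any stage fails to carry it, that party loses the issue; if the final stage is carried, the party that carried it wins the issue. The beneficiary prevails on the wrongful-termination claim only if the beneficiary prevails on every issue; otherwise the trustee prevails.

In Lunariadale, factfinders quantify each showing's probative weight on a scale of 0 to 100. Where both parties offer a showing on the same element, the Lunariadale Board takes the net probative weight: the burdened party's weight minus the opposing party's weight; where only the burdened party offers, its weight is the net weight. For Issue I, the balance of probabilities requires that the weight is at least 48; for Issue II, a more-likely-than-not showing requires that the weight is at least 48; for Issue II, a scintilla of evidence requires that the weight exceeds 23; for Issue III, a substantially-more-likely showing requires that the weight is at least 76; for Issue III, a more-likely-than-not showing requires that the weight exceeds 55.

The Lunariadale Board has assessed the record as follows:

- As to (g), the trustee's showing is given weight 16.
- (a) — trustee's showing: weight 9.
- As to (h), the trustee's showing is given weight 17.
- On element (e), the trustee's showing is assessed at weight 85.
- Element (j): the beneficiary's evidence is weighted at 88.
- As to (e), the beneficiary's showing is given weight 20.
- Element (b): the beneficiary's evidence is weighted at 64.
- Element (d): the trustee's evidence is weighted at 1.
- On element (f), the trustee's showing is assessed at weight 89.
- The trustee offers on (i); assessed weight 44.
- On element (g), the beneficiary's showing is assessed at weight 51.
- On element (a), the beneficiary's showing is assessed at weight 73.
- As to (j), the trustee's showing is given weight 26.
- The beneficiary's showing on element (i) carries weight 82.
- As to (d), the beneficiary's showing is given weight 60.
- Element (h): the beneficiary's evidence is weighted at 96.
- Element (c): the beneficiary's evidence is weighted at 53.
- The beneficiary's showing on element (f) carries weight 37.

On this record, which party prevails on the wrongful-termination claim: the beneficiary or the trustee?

— Issue I —
Stage I.1 — burden on beneficiary; standard: the balance of probabilities (weight is at least 48).
    (a): 73 − 9 = 64 ≥ 48 [met]
  Stage I.1 carried; the burden remains with the beneficiary.
Stage I.2 — burden on beneficiary; standard: the balance of probabilities (weight is at least 48).
    (b): 64 ≥ 48 [met]
    (c): 53 ≥ 48 [met]
  All elements met at the final stage.
Every stage carried; the beneficiary prevails on this issue.
— Issue II —
At Stage II.1 the beneficiary must meet a more-likely-than-not showing (weight is at least 48): on (d) the weight is 60 less the opposing 1 gives net 59, which does reach 48, so (d) meets the standard.
  The beneficiary carries Stage II.1; the trustee now bears the burden.
At Stage II.2 the trustee must meet a more-likely-than-not showing (weight is at least 48): on (e) the weight is 85 less the opposing 20 gives net 65, which does reach 48, so (e) meets the standard; on (f) the weight is 89 less the opposing 37 gives net 52, which does reach 48, so (f) meets the standard.
  Stage II.2 carried; the burden shifts to the beneficiary.
At Stage II.3 the beneficiary must meet a scintilla of evidence (weight exceeds 23): on (g) the weight is 51 less the opposing 16 gives net 35, > 23, so (g) meets the standard.
  Stage II.3 carried; the final stage is satisfied.
Every stage carried; the beneficiary prevails on this issue.
— Issue III —
Stage III.1 — burden on beneficiary; standard: a substantially-more-likely showing (weight is at least 76).
    (h): 96 − 17 = 79 ≥ 76 [met]
  Stage III.1 is satisfied; the beneficiary continues to bear the burden.
Stage III.2 — burden on beneficiary; standard: a more-likely-than-not showing (weight exceeds 55).
    (i): 82 − 44 = 38 ≤ 55 [not met]
    (j): 88 − 26 = 62 > 55 [met]
  Stage III.2 not carried; the beneficiary fails its burden.
So the trustee prevails on this issue.
Per-issue: Issue I → beneficiary; Issue II → beneficiary; Issue III → trustee. The beneficiary must prevail on every issue; overall, the trustee prevails.

trustee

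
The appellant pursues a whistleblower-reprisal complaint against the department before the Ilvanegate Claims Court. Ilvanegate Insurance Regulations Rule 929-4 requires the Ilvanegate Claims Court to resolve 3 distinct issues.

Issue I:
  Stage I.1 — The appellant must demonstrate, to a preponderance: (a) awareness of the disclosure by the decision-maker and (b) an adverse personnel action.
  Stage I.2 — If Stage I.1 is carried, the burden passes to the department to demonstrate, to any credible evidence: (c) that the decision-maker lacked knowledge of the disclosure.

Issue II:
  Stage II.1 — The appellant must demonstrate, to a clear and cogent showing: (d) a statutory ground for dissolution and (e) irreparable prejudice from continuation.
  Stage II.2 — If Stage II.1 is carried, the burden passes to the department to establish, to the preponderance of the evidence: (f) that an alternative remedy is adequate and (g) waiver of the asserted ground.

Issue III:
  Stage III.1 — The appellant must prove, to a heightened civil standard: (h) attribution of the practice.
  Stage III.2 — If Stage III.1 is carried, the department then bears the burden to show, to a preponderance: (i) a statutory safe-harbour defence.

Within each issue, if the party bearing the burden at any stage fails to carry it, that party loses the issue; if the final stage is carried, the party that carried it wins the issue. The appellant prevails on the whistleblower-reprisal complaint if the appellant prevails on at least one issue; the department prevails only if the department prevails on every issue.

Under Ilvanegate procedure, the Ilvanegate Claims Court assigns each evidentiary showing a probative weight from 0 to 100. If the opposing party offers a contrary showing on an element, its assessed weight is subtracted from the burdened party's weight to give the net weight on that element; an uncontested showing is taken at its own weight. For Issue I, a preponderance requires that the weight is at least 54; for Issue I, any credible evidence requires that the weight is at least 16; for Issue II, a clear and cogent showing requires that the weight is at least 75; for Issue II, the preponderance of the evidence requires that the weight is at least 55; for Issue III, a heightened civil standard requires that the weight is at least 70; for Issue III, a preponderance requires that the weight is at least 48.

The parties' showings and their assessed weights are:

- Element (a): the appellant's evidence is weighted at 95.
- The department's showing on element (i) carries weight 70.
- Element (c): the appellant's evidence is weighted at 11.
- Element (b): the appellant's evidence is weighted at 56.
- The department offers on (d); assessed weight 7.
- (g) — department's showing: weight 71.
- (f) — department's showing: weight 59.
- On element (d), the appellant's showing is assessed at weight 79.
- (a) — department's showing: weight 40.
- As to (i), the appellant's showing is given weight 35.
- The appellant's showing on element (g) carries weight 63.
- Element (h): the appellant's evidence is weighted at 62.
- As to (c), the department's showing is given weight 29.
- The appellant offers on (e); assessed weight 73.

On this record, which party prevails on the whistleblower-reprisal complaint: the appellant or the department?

— Issue I —
Stage I.1 (appellant, a preponderance, weight is at least 54): (a) net 95−40=55 ≥ 54 — meets; (b) 56 ≥ 54 — meets.
  The appellant carries Stage I.1; the department now bears the burden.
Stage I.2 (department, any credible evidence, weight is at least 16): (c) net 29−11=18 ≥ 16 — meets.
  All elements met at the final stage.
Every stage carried; the department prevails on this issue.
— Issue II —
Stage II.1 — burden on appellant; standard: a clear and cogent showing (weight is at least 75).
    (d): 79 − 7 = 72 < 75 [not met]
    (e): 73 < 75 [not met]
  Not every element is met, so the appellant fails to carry Stage II.1.
So the department prevails on this issue.
— Issue III —
Stage III.1 — burden on appellant; standard: a heightened civil standard (weight is at least 70).
    (h): 62 < 70 [not met]
  The appellant does not carry Stage III.1.
So the department prevails on this issue.
Per-issue: Issue I → department; Issue II → department; Issue III → department. The appellant must prevail on at least one issue; overall, the department prevails.

department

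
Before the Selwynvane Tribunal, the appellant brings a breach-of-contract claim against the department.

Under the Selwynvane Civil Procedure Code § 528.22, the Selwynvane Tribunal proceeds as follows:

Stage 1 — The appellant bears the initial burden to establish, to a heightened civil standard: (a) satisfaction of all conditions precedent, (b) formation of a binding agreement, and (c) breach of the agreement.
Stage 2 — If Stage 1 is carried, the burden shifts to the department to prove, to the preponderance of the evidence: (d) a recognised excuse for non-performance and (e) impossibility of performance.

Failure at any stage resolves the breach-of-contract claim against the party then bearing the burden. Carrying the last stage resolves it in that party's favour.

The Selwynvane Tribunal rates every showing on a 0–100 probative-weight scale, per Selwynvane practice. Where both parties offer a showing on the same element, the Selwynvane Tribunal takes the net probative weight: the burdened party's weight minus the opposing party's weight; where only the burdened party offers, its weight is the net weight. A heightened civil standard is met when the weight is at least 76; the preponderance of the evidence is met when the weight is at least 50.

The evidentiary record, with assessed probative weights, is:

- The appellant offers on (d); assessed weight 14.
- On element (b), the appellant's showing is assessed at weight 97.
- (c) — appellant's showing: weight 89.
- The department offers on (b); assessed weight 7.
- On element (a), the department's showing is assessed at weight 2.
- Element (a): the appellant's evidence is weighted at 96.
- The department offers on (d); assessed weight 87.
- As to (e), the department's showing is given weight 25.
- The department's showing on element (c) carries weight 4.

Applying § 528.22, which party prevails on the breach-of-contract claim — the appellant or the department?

Stage 1 — burden on appellant; standard: a heightened civil standard (weight is at least 76).
    (a): 96 − 2 = 94 ≥ 76 [met]
    (b): 97 − 7 = 90 ≥ 76 [met]
    (c): 89 − 4 = 85 ≥ 76 [met]
  Stage 1 carried; the burden shifts to the department.
Stage 2 — burden on department; standard: the preponderance of the evidence (weight is at least 50).
    (d): 87 − 14 = 73 ≥ 50 [met]
    (e): 25 < 50 [not met]
  Stage 2 not carried; the department fails its burden.
The appellant prevails.

appellant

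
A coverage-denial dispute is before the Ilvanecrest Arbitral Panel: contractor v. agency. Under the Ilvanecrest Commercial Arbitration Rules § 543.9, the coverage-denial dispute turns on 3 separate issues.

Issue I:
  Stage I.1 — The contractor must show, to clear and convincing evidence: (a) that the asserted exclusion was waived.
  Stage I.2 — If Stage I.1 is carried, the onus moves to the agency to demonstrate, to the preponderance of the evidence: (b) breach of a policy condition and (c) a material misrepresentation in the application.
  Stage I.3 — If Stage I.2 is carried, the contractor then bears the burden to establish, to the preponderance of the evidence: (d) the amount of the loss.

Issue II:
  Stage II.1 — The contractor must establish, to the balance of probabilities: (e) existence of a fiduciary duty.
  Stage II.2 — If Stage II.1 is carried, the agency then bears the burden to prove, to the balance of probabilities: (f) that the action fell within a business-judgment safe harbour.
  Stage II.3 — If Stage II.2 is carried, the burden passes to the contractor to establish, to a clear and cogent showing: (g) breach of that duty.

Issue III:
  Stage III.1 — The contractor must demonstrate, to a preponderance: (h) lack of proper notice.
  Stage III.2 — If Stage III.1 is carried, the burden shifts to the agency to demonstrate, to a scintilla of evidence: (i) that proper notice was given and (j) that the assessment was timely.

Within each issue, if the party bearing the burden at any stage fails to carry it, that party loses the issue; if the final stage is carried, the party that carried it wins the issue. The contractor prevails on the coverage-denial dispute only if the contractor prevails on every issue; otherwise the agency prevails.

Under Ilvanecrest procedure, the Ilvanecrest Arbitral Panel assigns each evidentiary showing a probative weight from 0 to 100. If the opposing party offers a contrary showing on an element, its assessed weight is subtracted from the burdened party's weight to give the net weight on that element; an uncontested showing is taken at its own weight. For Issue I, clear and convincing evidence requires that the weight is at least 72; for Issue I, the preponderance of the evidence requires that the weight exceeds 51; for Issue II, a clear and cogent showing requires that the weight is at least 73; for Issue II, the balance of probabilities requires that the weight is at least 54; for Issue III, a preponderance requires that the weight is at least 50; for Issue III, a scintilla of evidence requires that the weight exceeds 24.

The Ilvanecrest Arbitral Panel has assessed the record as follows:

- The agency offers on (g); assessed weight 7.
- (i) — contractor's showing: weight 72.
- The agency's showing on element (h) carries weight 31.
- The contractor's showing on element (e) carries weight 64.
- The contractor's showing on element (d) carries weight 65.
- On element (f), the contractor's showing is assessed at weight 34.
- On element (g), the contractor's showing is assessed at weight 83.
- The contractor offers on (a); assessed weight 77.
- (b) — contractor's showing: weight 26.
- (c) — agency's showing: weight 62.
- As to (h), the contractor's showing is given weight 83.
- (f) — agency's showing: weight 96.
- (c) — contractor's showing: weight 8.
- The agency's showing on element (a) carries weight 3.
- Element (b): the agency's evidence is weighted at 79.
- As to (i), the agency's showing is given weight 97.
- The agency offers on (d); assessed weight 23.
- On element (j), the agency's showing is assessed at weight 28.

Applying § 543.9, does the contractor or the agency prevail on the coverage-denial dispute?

agency

— Issue I —
Stage I.1 — burden on contractor; standard: clear and convincing evidence (weight is at least 72).
    (a): 77 − 3 = 74 ≥ 72 [met]
  Stage I.1 carried; the burden shifts to the agency.
Stage I.2 — burden on agency; standard: the preponderance of the evidence (weight exceeds 51).
    (b): 79 − 26 = 53 > 51 [met]
    (c): 62 − 8 = 54 > 51 [met]
  The agency carries Stage I.2; the contractor now bears the burden.
Stage I.3 — burden on contractor; standard: the preponderance of the evidence (weight exceeds 51).
    (d): 65 − 23 = 42 ≤ 51 [not met]
  Not every element is met, so the contractor fails to carry Stage I.3.
The analysis ends at Stage I.3; the agency prevails on this issue.
— Issue II —
Stage II.1 (contractor, the balance of probabilities, weight is at least 54): (e) 64 ≥ 54 — meets.
  Stage II.1 carried; the burden shifts to the agency.
Stage II.2 (agency, the balance of probabilities, weight is at least 54): (f) net 96−34=62 ≥ 54 — meets.
  Stage II.2 carried; the burden shifts to the contractor.
Stage II.3 (contractor, a clear and cogent showing, weight is at least 73): (g) net 83−7=76 ≥ 73 — meets.
  The contractor carries the last stage.
Every stage carried; the contractor prevails on this issue.
— Issue III —
At Stage III.1 the contractor must meet a preponderance (weight is at least 50): on (h) the weight is 83 less the opposing 31 gives net 52, ≥ 50, so (h) meets the standard.
  The contractor carries Stage III.1; the agency now bears the burden.
At Stage III.2 the agency must meet a scintilla of evidence (weight exceeds 24): on (i) the weight is 97 less the opposing 72 gives net 25, > 24, so (i) meets the standard; on (j) the weight is 28, > 24, so (j) meets the standard.
  The agency carries the last stage.
All stages carried — the agency prevails on this issue.
Per-issue: Issue I → agency; Issue II → contractor; Issue III → agency. The contractor must prevail on every issue; overall, the agency prevails.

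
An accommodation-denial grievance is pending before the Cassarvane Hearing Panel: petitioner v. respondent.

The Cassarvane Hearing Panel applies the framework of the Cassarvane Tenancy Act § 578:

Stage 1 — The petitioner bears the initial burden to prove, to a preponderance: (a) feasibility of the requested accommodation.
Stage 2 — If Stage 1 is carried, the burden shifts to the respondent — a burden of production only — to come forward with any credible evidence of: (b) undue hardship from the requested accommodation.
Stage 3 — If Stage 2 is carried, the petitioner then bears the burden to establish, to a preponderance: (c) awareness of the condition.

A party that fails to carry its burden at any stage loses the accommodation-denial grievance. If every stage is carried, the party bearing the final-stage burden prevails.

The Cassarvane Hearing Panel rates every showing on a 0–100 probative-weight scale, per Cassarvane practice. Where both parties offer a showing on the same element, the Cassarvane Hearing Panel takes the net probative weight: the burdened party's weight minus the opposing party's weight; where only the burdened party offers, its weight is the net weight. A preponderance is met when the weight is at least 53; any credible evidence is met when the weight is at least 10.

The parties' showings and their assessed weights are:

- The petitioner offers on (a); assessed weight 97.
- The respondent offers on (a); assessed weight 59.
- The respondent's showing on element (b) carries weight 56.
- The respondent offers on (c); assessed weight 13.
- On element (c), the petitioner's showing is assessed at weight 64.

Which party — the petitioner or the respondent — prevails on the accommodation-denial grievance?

At Stage 1 the petitioner must meet a preponderance (weight is at least 53): on (a) the weight is 97 less the opposing 59 gives net 38, which does not reach 53, so (a) does not meet the standard.
  The petitioner does not carry Stage 1.
So the respondent prevails.

respondent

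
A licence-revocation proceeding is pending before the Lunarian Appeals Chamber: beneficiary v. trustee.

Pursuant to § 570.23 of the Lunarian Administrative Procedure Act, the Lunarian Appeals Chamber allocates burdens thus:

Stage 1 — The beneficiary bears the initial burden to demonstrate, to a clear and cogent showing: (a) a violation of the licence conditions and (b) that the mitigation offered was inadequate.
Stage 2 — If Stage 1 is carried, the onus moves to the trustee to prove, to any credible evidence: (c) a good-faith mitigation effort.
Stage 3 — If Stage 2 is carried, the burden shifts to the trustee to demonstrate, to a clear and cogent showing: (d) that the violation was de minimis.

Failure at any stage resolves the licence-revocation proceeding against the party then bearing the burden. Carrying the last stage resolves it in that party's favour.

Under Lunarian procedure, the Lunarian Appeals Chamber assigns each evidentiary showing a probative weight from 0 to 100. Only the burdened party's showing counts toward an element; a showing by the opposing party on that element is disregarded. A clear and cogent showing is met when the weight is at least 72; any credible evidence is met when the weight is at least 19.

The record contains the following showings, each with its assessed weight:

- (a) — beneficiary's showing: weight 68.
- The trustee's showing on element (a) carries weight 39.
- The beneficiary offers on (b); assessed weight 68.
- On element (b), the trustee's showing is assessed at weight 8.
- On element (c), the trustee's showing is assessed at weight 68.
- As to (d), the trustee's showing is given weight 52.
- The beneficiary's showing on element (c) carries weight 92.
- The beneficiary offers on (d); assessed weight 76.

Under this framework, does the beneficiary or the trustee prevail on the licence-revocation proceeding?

trustee

At Stage 1 the beneficiary must meet a clear and cogent showing (weight is at least 72): on (a) the weight is 68 (the trustee's 39 is given no effect), < 72, so (a) does not meet the standard; on (b) the weight is 68 (the trustee's 8 is given no effect), < 72, so (b) does not meet the standard.
  The beneficiary does not carry Stage 1.
The analysis ends at Stage 1; the trustee prevails.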